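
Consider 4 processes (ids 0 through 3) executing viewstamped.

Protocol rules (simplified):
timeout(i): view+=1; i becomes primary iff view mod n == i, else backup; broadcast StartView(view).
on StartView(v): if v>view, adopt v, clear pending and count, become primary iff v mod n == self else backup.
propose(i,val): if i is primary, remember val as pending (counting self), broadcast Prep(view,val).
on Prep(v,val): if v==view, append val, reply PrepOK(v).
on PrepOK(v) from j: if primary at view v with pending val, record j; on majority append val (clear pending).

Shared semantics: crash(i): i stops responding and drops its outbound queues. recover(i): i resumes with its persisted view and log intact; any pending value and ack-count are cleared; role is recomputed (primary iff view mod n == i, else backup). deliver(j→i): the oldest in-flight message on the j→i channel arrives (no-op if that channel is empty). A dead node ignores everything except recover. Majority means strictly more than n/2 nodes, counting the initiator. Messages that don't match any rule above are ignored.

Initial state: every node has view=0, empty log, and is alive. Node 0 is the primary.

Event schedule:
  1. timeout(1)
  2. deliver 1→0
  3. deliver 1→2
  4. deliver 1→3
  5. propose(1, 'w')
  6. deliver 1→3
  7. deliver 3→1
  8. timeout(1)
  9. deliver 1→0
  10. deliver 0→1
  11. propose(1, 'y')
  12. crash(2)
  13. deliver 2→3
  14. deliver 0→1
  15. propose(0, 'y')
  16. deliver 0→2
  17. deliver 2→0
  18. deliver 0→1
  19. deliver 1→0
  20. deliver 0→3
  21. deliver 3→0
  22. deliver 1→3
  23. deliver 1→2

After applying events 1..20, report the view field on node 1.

e1 timeout(1): 1[prim,v=1,-]
e2 deliver 1→0: 0[back,v=1,-]
e3 deliver 1→2: 2[back,v=1,-]
e4 deliver 1→3: 3[back,v=1,-]
e5 propose(1,'w'): ·
e6 deliver 1→3: 3[back,v=1,w]
e7 deliver 3→1: ·
e8 timeout(1): 1[back,v=2,-]
e9 deliver 1→0: 0[back,v=1,w]
e10 deliver 0→1: ·
e11 propose(1,'y'): ·
e12 crash(2): 2[✗back,v=1,-]
e13 deliver 2→3: ·
e14 deliver 0→1: ·
e15 propose(0,'y'): ·
e16 deliver 0→2: ·
e17 deliver 2→0: ·
e18 deliver 0→1: ·
e19 deliver 1→0: 0[back,v=2,w]
e20 deliver 0→3: ·

2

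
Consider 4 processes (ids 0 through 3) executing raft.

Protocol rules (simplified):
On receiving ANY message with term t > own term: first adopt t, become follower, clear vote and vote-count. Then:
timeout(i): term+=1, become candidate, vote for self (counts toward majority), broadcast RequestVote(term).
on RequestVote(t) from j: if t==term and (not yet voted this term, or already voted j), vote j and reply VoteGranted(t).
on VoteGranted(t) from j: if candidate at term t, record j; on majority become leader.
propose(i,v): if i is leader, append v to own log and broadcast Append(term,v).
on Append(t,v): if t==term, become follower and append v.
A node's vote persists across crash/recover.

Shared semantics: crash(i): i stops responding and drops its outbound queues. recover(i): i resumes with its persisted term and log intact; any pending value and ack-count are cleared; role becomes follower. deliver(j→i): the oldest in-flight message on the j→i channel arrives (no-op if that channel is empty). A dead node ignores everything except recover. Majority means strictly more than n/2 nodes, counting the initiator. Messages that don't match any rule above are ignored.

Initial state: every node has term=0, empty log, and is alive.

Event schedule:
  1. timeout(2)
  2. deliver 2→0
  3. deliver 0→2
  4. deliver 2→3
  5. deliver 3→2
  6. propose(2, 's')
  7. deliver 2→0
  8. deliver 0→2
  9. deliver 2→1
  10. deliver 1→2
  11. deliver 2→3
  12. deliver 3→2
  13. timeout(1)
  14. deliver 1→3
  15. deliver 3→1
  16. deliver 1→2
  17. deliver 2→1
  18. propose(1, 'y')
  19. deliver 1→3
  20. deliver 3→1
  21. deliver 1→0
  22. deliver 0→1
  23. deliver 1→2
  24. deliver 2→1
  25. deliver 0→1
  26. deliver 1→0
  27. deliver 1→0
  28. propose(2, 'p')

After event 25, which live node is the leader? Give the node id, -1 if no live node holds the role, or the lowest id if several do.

1

step 1 timeout(2): 2={cand,t=1,log=-}
step 2 deliver 2→0: 0={foll,t=1,log=-}
step 3 deliver 0→2: —
step 4 deliver 2→3: 3={foll,t=1,log=-}
step 5 deliver 3→2: 2={lead,t=1,log=-}
step 6 propose(2,'s'): 2={lead,t=1,log=s}
step 7 deliver 2→0: 0={foll,t=1,log=s}
step 8 deliver 0→2: —
step 9 deliver 2→1: 1={foll,t=1,log=-}
step 10 deliver 1→2: —
step 11 deliver 2→3: 3={foll,t=1,log=s}
step 12 deliver 3→2: —
step 13 timeout(1): 1={cand,t=2,log=-}
step 14 deliver 1→3: 3={foll,t=2,log=s}
step 15 deliver 3→1: —
step 16 deliver 1→2: 2={foll,t=2,log=s}
step 17 deliver 2→1: —
step 18 propose(1,'y'): —
step 19 deliver 1→3: —
step 20 deliver 3→1: —
step 21 deliver 1→0: 0={foll,t=2,log=s}
step 22 deliver 0→1: 1={lead,t=2,log=-}
step 23 deliver 1→2: —
step 24 deliver 2→1: —
step 25 deliver 0→1: —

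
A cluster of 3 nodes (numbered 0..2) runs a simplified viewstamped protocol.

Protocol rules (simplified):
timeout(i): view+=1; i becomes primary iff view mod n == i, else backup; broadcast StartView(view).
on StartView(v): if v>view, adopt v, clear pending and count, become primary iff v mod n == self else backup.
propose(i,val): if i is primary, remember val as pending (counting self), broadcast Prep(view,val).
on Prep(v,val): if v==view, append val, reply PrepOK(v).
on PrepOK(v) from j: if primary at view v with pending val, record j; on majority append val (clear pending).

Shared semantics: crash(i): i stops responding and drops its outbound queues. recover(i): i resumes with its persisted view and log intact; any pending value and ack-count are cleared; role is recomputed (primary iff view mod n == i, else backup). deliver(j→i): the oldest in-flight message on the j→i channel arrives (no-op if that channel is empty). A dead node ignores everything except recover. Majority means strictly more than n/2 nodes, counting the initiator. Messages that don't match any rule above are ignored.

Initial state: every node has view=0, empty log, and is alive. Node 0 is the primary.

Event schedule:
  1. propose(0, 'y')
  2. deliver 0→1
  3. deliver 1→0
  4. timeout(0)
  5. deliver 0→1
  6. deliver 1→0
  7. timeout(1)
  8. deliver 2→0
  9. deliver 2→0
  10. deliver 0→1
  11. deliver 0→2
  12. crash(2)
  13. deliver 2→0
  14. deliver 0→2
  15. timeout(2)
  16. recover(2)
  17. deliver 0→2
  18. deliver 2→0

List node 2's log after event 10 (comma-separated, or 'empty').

empty

[1] propose(0,'y') → ∅
[2] deliver 0→1 → N1(back v0 [y])
[3] deliver 1→0 → N0(prim v0 [y])
[4] timeout(0) → N0(back v1 [y])
[5] deliver 0→1 → N1(prim v1 [y])
[6] deliver 1→0 → ∅
[7] timeout(1) → N1(back v2 [y])
[8] deliver 2→0 → ∅
[9] deliver 2→0 → ∅
[10] deliver 0→1 → ∅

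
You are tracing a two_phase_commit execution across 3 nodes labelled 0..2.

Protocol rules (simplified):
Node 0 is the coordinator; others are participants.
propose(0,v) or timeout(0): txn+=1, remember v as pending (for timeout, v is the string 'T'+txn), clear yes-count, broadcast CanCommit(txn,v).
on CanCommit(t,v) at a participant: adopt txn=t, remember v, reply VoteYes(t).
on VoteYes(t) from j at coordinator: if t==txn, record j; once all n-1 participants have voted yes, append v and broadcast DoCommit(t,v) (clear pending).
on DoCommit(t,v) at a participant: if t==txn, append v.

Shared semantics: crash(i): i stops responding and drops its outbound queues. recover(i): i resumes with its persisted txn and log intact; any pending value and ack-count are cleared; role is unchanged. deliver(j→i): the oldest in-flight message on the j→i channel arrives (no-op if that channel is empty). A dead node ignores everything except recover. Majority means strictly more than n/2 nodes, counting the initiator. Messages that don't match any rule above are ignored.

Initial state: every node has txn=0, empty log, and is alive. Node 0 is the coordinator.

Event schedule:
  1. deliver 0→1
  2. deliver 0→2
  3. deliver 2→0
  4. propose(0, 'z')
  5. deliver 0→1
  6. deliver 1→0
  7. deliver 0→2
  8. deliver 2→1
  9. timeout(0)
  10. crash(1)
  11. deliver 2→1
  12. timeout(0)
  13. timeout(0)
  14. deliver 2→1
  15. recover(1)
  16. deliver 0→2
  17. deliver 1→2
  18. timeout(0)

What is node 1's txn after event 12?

1. deliver 0→1:  nop
2. deliver 0→2:  nop
3. deliver 2→0:  nop
4. propose(0,'z'):  <0:coor t1 ->
5. deliver 0→1:  <1:part t1 ->
6. deliver 1→0:  nop
7. deliver 0→2:  <2:part t1 ->
8. deliver 2→1:  nop
9. timeout(0):  <0:coor t2 ->
10. crash(1):  <1:✗part t1 ->
11. deliver 2→1:  nop
12. timeout(0):  <0:coor t3 ->

1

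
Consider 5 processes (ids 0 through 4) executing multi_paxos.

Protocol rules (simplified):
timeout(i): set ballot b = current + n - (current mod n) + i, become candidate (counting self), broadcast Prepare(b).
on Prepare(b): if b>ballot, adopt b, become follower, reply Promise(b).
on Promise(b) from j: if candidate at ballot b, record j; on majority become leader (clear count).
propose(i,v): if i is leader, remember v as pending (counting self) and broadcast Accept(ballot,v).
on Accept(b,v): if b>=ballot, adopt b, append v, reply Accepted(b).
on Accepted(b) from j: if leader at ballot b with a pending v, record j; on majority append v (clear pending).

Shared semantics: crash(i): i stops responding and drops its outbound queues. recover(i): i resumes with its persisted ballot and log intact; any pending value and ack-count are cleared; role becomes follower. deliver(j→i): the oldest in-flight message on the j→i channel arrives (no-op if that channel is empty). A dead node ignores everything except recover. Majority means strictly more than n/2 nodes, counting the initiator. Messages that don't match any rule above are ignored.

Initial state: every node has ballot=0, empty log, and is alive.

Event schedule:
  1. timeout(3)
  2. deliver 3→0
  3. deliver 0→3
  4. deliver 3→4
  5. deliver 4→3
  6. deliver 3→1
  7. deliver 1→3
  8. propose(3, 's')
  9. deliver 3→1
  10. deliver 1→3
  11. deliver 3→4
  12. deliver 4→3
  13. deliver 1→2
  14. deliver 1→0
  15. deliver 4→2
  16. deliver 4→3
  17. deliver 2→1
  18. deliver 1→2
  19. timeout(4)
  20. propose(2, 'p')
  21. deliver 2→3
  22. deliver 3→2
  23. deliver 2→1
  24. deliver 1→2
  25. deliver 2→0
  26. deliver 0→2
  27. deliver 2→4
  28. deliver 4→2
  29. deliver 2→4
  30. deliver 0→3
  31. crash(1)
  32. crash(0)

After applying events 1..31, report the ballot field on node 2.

1. timeout(3):  <3:cand b8 ->
2. deliver 3→0:  <0:foll b8 ->
3. deliver 0→3:  nop
4. deliver 3→4:  <4:foll b8 ->
5. deliver 4→3:  <3:lead b8 ->
6. deliver 3→1:  <1:foll b8 ->
7. deliver 1→3:  nop
8. propose(3,'s'):  nop
9. deliver 3→1:  <1:foll b8 s>
10. deliver 1→3:  nop
11. deliver 3→4:  <4:foll b8 s>
12. deliver 4→3:  <3:lead b8 s>
13. deliver 1→2:  nop
14. deliver 1→0:  nop
15. deliver 4→2:  nop
16. deliver 4→3:  nop
17. deliver 2→1:  nop
18. deliver 1→2:  nop
19. timeout(4):  <4:cand b14 s>
20. propose(2,'p'):  nop
21. deliver 2→3:  nop
22. deliver 3→2:  <2:foll b8 ->
23. deliver 2→1:  nop
24. deliver 1→2:  nop
25. deliver 2→0:  nop
26. deliver 0→2:  nop
27. deliver 2→4:  nop
28. deliver 4→2:  <2:foll b14 ->
29. deliver 2→4:  nop
30. deliver 0→3:  nop
31. crash(1):  <1:✗foll b8 s>

14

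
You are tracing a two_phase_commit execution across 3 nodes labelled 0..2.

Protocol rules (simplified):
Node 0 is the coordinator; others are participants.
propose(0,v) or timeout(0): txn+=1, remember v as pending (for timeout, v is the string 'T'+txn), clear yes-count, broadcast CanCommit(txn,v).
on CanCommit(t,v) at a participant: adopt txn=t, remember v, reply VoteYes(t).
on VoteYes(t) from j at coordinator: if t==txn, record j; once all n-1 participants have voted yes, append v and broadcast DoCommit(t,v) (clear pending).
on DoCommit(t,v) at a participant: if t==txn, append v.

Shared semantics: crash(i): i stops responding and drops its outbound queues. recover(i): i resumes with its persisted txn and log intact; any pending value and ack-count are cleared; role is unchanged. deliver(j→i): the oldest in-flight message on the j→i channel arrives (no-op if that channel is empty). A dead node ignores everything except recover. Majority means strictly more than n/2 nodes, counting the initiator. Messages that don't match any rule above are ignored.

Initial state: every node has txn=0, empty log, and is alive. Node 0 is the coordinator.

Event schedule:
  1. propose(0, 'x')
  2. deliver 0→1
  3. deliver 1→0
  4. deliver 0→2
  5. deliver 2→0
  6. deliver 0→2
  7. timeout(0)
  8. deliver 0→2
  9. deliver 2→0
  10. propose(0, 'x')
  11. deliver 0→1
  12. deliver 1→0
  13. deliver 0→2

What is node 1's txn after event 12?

step 1 propose(0,'x'): 0={coor,t=1,log=-}
step 2 deliver 0→1: 1={part,t=1,log=-}
step 3 deliver 1→0: —
step 4 deliver 0→2: 2={part,t=1,log=-}
step 5 deliver 2→0: 0={coor,t=1,log=x}
step 6 deliver 0→2: 2={part,t=1,log=x}
step 7 timeout(0): 0={coor,t=2,log=x}
step 8 deliver 0→2: 2={part,t=2,log=x}
step 9 deliver 2→0: —
step 10 propose(0,'x'): 0={coor,t=3,log=x}
step 11 deliver 0→1: 1={part,t=1,log=x}
step 12 deliver 1→0: —

1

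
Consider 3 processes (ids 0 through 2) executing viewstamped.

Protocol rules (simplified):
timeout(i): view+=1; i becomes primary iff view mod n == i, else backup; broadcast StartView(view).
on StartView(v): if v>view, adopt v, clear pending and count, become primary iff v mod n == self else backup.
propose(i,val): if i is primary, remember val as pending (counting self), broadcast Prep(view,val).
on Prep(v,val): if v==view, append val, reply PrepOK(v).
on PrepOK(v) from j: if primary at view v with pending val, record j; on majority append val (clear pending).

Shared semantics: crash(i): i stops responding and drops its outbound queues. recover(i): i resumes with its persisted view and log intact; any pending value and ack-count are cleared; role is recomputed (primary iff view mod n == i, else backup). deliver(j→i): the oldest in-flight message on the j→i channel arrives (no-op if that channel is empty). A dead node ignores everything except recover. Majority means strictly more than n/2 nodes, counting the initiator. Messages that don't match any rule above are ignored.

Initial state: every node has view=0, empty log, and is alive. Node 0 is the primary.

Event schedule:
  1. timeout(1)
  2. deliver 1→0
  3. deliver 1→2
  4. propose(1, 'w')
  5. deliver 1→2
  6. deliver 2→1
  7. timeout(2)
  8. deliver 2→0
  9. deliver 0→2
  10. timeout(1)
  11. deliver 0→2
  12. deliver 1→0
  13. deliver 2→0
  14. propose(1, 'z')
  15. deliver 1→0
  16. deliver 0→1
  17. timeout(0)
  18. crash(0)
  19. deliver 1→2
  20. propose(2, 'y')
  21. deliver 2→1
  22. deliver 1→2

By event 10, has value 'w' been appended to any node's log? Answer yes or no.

[1] timeout(1) → N1(prim v1 [-])
[2] deliver 1→0 → N0(back v1 [-])
[3] deliver 1→2 → N2(back v1 [-])
[4] propose(1,'w') → ∅
[5] deliver 1→2 → N2(back v1 [w])
[6] deliver 2→1 → N1(prim v1 [w])
[7] timeout(2) → N2(prim v2 [w])
[8] deliver 2→0 → N0(back v2 [-])
[9] deliver 0→2 → ∅
[10] timeout(1) → N1(back v2 [w])

yes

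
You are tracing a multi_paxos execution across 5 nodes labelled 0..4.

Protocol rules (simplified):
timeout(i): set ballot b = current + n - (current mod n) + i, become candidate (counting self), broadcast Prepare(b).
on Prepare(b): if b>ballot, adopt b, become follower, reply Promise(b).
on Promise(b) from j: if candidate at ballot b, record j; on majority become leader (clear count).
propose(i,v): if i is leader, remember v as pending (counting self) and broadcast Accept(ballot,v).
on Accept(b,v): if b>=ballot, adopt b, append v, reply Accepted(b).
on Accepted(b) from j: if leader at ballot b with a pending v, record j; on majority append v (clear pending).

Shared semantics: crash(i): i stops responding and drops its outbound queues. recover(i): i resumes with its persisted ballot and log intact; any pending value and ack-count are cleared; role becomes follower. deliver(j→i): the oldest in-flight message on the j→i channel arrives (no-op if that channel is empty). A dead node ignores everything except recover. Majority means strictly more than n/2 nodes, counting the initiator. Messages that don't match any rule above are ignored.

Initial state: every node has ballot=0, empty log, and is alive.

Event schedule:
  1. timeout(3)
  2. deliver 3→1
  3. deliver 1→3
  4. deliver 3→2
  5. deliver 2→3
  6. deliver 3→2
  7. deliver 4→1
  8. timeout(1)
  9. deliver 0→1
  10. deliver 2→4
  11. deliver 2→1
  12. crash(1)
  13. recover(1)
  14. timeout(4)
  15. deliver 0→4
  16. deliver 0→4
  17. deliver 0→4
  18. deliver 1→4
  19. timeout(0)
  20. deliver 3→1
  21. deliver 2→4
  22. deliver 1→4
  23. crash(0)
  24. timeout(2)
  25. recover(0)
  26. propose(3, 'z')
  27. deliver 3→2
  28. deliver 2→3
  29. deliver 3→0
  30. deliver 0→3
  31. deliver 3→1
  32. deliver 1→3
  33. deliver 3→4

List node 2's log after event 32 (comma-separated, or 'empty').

empty

step 1 timeout(3): 3={cand,b=8,log=-}
step 2 deliver 3→1: 1={foll,b=8,log=-}
step 3 deliver 1→3: —
step 4 deliver 3→2: 2={foll,b=8,log=-}
step 5 deliver 2→3: 3={lead,b=8,log=-}
step 6 deliver 3→2: —
step 7 deliver 4→1: —
step 8 timeout(1): 1={cand,b=11,log=-}
step 9 deliver 0→1: —
step 10 deliver 2→4: —
step 11 deliver 2→1: —
step 12 crash(1): 1={✗cand,b=11,log=-}
step 13 recover(1): 1={foll,b=11,log=-}
step 14 timeout(4): 4={cand,b=9,log=-}
step 15 deliver 0→4: —
step 16 deliver 0→4: —
step 17 deliver 0→4: —
step 18 deliver 1→4: —
step 19 timeout(0): 0={cand,b=5,log=-}
step 20 deliver 3→1: —
step 21 deliver 2→4: —
step 22 deliver 1→4: —
step 23 crash(0): 0={✗cand,b=5,log=-}
step 24 timeout(2): 2={cand,b=12,log=-}
step 25 recover(0): 0={foll,b=5,log=-}
step 26 propose(3,'z'): —
step 27 deliver 3→2: —
step 28 deliver 2→3: 3={foll,b=12,log=-}
step 29 deliver 3→0: 0={foll,b=8,log=-}
step 30 deliver 0→3: —
step 31 deliver 3→1: —
step 32 deliver 1→3: —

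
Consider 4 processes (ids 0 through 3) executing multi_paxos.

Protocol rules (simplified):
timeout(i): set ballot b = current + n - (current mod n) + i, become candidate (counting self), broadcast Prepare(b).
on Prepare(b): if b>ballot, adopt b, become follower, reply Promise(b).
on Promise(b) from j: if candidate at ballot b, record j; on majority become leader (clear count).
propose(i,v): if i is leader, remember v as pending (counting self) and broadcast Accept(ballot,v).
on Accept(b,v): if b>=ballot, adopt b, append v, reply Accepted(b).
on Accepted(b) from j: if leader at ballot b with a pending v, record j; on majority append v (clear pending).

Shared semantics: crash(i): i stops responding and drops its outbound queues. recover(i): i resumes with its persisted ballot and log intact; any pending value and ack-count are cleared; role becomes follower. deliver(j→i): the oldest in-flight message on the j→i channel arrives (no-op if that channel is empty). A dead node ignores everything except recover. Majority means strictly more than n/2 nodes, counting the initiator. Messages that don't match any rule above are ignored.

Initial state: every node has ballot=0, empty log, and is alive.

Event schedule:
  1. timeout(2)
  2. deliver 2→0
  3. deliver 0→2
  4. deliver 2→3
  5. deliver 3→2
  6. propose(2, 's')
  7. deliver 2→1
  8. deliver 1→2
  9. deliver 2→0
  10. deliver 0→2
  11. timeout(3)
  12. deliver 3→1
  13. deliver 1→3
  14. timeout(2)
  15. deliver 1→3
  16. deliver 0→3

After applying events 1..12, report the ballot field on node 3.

1. timeout(2):  <2:cand b6 ->
2. deliver 2→0:  <0:foll b6 ->
3. deliver 0→2:  nop
4. deliver 2→3:  <3:foll b6 ->
5. deliver 3→2:  <2:lead b6 ->
6. propose(2,'s'):  nop
7. deliver 2→1:  <1:foll b6 ->
8. deliver 1→2:  nop
9. deliver 2→0:  <0:foll b6 s>
10. deliver 0→2:  nop
11. timeout(3):  <3:cand b11 ->
12. deliver 3→1:  <1:foll b11 ->

11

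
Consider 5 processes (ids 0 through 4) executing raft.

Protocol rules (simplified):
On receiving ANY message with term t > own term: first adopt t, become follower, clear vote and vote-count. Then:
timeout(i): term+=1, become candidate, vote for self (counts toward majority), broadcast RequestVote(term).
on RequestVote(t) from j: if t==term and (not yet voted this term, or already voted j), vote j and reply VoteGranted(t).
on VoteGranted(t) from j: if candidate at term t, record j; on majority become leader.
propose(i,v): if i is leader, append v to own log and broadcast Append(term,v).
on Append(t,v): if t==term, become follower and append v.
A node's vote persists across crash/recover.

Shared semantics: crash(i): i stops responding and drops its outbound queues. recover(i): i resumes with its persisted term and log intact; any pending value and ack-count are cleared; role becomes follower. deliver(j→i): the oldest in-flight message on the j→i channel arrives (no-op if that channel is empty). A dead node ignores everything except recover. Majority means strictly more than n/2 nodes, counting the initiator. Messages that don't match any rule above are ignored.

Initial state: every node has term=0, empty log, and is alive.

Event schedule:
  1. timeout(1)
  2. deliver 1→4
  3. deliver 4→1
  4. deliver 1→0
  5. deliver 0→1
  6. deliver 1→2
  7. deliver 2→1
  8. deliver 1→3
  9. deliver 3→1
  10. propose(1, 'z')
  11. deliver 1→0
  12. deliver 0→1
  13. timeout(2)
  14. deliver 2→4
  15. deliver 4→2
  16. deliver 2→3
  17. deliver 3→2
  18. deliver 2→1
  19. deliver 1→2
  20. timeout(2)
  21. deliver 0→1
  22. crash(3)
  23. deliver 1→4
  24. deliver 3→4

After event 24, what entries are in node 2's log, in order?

empty

e1 timeout(1): 1[cand,t=1,-]
e2 deliver 1→4: 4[foll,t=1,-]
e3 deliver 4→1: ·
e4 deliver 1→0: 0[foll,t=1,-]
e5 deliver 0→1: 1[lead,t=1,-]
e6 deliver 1→2: 2[foll,t=1,-]
e7 deliver 2→1: ·
e8 deliver 1→3: 3[foll,t=1,-]
e9 deliver 3→1: ·
e10 propose(1,'z'): 1[lead,t=1,z]
e11 deliver 1→0: 0[foll,t=1,z]
e12 deliver 0→1: ·
e13 timeout(2): 2[cand,t=2,-]
e14 deliver 2→4: 4[foll,t=2,-]
e15 deliver 4→2: ·
e16 deliver 2→3: 3[foll,t=2,-]
e17 deliver 3→2: 2[lead,t=2,-]
e18 deliver 2→1: 1[foll,t=2,z]
e19 deliver 1→2: ·
e20 timeout(2): 2[cand,t=3,-]
e21 deliver 0→1: ·
e22 crash(3): 3[✗foll,t=2,-]
e23 deliver 1→4: ·
e24 deliver 3→4: ·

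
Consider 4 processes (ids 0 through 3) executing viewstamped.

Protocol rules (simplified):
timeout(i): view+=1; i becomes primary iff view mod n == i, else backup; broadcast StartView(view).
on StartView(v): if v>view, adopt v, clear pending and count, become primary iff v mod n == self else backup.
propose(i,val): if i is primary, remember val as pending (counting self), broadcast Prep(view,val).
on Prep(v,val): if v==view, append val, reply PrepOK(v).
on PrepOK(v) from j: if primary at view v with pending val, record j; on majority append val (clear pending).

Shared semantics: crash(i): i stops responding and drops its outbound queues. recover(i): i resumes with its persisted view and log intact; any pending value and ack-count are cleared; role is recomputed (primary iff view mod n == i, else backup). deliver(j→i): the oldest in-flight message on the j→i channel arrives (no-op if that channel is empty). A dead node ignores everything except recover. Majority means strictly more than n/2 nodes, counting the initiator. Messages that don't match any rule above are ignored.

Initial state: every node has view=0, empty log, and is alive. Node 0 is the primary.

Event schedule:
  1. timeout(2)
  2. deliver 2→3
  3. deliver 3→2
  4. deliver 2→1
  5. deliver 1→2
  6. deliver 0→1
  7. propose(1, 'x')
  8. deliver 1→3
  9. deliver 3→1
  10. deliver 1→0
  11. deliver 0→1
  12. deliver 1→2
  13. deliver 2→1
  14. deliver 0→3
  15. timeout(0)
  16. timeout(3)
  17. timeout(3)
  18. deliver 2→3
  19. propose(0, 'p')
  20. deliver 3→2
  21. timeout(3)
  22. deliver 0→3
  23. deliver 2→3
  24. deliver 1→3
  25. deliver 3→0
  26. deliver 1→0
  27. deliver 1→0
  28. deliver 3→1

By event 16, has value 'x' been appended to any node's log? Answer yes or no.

yes

[1] timeout(2) → N2(back v1 [-])
[2] deliver 2→3 → N3(back v1 [-])
[3] deliver 3→2 → ∅
[4] deliver 2→1 → N1(prim v1 [-])
[5] deliver 1→2 → ∅
[6] deliver 0→1 → ∅
[7] propose(1,'x') → ∅
[8] deliver 1→3 → N3(back v1 [x])
[9] deliver 3→1 → ∅
[10] deliver 1→0 → ∅
[11] deliver 0→1 → ∅
[12] deliver 1→2 → N2(back v1 [x])
[13] deliver 2→1 → N1(prim v1 [x])
[14] deliver 0→3 → ∅
[15] timeout(0) → N0(back v1 [-])
[16] timeout(3) → N3(back v2 [x])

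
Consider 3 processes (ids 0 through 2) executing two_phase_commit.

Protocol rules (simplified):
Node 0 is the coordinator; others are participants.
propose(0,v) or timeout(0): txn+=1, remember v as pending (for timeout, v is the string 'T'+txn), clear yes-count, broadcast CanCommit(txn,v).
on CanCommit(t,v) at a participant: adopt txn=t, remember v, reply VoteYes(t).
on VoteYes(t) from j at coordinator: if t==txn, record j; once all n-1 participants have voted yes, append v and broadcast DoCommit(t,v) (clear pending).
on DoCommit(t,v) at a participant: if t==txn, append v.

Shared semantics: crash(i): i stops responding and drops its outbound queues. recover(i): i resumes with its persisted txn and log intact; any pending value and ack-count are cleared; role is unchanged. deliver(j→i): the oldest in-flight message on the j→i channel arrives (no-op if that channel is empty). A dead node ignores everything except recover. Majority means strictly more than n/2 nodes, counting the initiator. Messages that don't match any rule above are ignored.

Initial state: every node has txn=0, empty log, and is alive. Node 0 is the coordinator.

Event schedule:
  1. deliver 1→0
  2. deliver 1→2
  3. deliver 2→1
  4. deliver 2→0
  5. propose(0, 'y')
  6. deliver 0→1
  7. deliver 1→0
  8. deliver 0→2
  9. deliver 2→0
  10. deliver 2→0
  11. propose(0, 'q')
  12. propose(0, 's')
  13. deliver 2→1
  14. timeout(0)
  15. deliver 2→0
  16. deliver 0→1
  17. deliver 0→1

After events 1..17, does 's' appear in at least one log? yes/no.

no

after 1 — deliver 1→0: ·
after 2 — deliver 1→2: ·
after 3 — deliver 2→1: ·
after 4 — deliver 2→0: ·
after 5 — propose(0,'y'): n0:coor/t1/[-]
after 6 — deliver 0→1: n1:part/t1/[-]
after 7 — deliver 1→0: ·
after 8 — deliver 0→2: n2:part/t1/[-]
after 9 — deliver 2→0: n0:coor/t1/[y]
after 10 — deliver 2→0: ·
after 11 — propose(0,'q'): n0:coor/t2/[y]
after 12 — propose(0,'s'): n0:coor/t3/[y]
after 13 — deliver 2→1: ·
after 14 — timeout(0): n0:coor/t4/[y]
after 15 — deliver 2→0: ·
after 16 — deliver 0→1: n1:part/t1/[y]
after 17 — deliver 0→1: n1:part/t2/[y]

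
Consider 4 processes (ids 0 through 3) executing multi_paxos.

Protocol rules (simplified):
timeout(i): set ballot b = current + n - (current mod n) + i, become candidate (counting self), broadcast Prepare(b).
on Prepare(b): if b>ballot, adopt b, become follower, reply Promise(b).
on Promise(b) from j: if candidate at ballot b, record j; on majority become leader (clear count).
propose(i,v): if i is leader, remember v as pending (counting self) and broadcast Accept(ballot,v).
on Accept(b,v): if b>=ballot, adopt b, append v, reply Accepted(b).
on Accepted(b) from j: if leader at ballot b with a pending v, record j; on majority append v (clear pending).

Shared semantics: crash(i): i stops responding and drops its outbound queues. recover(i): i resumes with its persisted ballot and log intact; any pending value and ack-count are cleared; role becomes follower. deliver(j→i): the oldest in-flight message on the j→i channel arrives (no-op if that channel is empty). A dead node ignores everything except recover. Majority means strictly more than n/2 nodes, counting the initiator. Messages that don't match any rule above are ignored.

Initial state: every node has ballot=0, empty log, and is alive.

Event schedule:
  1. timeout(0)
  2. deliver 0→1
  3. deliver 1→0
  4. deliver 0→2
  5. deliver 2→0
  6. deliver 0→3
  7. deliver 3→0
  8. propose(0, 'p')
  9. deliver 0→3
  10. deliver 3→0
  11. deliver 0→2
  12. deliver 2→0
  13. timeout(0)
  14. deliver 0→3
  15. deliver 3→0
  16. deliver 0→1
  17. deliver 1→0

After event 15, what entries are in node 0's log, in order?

p

[1] timeout(0) → N0(cand b4 [-])
[2] deliver 0→1 → N1(foll b4 [-])
[3] deliver 1→0 → ∅
[4] deliver 0→2 → N2(foll b4 [-])
[5] deliver 2→0 → N0(lead b4 [-])
[6] deliver 0→3 → N3(foll b4 [-])
[7] deliver 3→0 → ∅
[8] propose(0,'p') → ∅
[9] deliver 0→3 → N3(foll b4 [p])
[10] deliver 3→0 → ∅
[11] deliver 0→2 → N2(foll b4 [p])
[12] deliver 2→0 → N0(lead b4 [p])
[13] timeout(0) → N0(cand b8 [p])
[14] deliver 0→3 → N3(foll b8 [p])
[15] deliver 3→0 → ∅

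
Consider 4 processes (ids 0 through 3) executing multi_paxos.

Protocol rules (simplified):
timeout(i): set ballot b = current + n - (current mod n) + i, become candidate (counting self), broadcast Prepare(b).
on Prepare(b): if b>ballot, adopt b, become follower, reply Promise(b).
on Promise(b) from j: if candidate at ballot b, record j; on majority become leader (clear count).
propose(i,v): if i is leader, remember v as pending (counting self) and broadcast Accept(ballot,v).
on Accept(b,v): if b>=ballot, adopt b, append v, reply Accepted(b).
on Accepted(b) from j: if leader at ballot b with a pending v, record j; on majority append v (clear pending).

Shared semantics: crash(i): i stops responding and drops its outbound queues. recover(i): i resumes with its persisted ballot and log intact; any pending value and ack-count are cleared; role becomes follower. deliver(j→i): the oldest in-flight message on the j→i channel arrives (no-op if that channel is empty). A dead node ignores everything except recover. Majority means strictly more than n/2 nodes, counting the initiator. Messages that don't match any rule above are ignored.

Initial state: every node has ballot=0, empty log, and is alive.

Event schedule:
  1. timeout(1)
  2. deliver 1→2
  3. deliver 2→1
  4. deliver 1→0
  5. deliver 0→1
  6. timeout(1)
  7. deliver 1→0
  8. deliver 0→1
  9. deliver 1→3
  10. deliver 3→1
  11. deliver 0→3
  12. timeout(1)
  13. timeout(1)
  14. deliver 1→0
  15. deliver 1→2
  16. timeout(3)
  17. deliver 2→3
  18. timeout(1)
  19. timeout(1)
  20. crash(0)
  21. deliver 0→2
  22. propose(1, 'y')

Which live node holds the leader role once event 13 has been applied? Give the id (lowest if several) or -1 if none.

after 1 — timeout(1): n1:cand/b5/[-]
after 2 — deliver 1→2: n2:foll/b5/[-]
after 3 — deliver 2→1: ·
after 4 — deliver 1→0: n0:foll/b5/[-]
after 5 — deliver 0→1: n1:lead/b5/[-]
after 6 — timeout(1): n1:cand/b9/[-]
after 7 — deliver 1→0: n0:foll/b9/[-]
after 8 — deliver 0→1: ·
after 9 — deliver 1→3: n3:foll/b5/[-]
after 10 — deliver 3→1: ·
after 11 — deliver 0→3: ·
after 12 — timeout(1): n1:cand/b13/[-]
after 13 — timeout(1): n1:cand/b17/[-]

-1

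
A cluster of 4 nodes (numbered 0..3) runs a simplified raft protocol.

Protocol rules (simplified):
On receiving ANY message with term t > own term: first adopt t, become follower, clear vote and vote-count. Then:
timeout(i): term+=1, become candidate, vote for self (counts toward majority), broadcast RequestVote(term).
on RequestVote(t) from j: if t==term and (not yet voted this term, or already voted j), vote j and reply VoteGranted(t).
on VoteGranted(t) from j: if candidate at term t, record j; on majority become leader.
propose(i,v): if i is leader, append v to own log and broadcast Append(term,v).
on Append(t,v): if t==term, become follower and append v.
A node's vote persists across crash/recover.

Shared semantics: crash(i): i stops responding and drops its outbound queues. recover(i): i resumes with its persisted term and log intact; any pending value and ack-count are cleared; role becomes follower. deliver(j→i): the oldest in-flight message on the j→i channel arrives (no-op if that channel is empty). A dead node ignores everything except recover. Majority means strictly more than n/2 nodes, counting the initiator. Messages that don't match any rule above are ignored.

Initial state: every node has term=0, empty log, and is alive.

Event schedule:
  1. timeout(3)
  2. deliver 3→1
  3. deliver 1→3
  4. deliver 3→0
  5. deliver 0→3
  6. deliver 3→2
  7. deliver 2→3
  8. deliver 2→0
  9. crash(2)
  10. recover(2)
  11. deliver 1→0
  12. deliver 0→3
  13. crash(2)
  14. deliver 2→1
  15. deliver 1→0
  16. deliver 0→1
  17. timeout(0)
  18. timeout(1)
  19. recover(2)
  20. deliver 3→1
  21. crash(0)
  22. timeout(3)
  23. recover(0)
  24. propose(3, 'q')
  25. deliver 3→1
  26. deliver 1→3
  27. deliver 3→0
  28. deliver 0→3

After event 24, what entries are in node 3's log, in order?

[1] timeout(3) → N3(cand t1 [-])
[2] deliver 3→1 → N1(foll t1 [-])
[3] deliver 1→3 → ∅
[4] deliver 3→0 → N0(foll t1 [-])
[5] deliver 0→3 → N3(lead t1 [-])
[6] deliver 3→2 → N2(foll t1 [-])
[7] deliver 2→3 → ∅
[8] deliver 2→0 → ∅
[9] crash(2) → N2(✗foll t1 [-])
[10] recover(2) → N2(foll t1 [-])
[11] deliver 1→0 → ∅
[12] deliver 0→3 → ∅
[13] crash(2) → N2(✗foll t1 [-])
[14] deliver 2→1 → ∅
[15] deliver 1→0 → ∅
[16] deliver 0→1 → ∅
[17] timeout(0) → N0(cand t2 [-])
[18] timeout(1) → N1(cand t2 [-])
[19] recover(2) → N2(foll t1 [-])
[20] deliver 3→1 → ∅
[21] crash(0) → N0(✗cand t2 [-])
[22] timeout(3) → N3(cand t2 [-])
[23] recover(0) → N0(foll t2 [-])
[24] propose(3,'q') → ∅

empty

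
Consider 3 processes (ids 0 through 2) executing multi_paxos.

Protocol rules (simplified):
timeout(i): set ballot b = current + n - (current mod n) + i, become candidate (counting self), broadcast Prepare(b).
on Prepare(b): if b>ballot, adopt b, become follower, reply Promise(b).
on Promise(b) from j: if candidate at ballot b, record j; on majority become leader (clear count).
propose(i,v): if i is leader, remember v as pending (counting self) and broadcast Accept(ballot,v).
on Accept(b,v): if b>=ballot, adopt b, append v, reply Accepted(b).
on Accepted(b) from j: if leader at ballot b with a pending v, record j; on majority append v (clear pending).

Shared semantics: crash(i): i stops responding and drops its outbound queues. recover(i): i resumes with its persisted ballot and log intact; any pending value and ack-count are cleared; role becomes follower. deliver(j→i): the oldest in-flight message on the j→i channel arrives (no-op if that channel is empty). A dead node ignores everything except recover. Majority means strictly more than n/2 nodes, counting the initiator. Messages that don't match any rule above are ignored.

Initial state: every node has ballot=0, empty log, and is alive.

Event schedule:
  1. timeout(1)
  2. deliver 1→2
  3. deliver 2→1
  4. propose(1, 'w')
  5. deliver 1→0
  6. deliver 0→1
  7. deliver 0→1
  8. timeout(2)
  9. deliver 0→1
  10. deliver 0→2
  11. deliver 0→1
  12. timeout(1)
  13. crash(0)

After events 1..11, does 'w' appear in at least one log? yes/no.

no

1. timeout(1):  <1:cand b4 ->
2. deliver 1→2:  <2:foll b4 ->
3. deliver 2→1:  <1:lead b4 ->
4. propose(1,'w'):  nop
5. deliver 1→0:  <0:foll b4 ->
6. deliver 0→1:  nop
7. deliver 0→1:  nop
8. timeout(2):  <2:cand b8 ->
9. deliver 0→1:  nop
10. deliver 0→2:  nop
11. deliver 0→1:  nop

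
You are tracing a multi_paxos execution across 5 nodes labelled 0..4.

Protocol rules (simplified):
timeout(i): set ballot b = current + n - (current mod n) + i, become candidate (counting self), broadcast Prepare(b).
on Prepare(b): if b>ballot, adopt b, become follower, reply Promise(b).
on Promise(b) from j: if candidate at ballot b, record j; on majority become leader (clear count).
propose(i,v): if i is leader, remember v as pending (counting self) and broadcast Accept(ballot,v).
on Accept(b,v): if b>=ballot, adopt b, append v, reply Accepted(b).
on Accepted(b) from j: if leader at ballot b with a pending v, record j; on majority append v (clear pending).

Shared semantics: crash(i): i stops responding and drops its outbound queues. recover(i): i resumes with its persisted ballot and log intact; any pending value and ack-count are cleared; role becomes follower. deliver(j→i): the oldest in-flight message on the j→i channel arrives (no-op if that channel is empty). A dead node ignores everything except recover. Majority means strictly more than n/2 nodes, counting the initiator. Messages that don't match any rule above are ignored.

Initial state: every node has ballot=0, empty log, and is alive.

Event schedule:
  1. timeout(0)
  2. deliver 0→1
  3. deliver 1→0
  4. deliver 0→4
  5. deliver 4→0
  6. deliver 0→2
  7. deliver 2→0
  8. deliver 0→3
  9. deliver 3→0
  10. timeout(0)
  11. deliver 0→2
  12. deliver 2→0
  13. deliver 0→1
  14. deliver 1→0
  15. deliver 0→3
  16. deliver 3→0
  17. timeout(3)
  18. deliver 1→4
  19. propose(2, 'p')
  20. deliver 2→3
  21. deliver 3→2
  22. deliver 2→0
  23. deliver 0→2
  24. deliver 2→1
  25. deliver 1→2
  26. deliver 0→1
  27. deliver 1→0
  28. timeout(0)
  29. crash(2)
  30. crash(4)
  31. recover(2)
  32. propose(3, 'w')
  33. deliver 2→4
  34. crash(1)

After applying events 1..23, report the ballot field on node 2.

18

[1] timeout(0) → N0(cand b5 [-])
[2] deliver 0→1 → N1(foll b5 [-])
[3] deliver 1→0 → ∅
[4] deliver 0→4 → N4(foll b5 [-])
[5] deliver 4→0 → N0(lead b5 [-])
[6] deliver 0→2 → N2(foll b5 [-])
[7] deliver 2→0 → ∅
[8] deliver 0→3 → N3(foll b5 [-])
[9] deliver 3→0 → ∅
[10] timeout(0) → N0(cand b10 [-])
[11] deliver 0→2 → N2(foll b10 [-])
[12] deliver 2→0 → ∅
[13] deliver 0→1 → N1(foll b10 [-])
[14] deliver 1→0 → N0(lead b10 [-])
[15] deliver 0→3 → N3(foll b10 [-])
[16] deliver 3→0 → ∅
[17] timeout(3) → N3(cand b18 [-])
[18] deliver 1→4 → ∅
[19] propose(2,'p') → ∅
[20] deliver 2→3 → ∅
[21] deliver 3→2 → N2(foll b18 [-])
[22] deliver 2→0 → ∅
[23] deliver 0→2 → ∅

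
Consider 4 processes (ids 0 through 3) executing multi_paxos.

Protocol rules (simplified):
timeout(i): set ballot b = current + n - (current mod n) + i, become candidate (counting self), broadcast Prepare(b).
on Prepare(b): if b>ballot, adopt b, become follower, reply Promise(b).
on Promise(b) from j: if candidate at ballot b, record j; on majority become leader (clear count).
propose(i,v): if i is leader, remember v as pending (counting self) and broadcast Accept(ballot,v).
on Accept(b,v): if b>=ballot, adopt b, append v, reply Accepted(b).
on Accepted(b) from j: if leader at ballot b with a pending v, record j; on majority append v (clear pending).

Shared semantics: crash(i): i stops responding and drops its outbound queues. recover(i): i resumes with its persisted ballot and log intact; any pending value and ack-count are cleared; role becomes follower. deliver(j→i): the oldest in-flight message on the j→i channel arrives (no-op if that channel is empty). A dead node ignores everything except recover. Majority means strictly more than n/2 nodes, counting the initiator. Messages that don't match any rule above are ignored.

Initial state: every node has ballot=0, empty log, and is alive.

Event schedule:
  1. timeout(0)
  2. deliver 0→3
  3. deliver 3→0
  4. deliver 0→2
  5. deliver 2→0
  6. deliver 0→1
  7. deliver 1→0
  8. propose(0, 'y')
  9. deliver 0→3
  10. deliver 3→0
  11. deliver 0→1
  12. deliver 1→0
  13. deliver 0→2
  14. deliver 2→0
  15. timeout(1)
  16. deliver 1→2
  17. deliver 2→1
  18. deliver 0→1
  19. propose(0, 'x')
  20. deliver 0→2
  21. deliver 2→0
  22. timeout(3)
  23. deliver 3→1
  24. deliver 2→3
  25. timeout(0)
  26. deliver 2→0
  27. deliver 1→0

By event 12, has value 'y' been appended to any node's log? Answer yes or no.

yes

1. timeout(0):  <0:cand b4 ->
2. deliver 0→3:  <3:foll b4 ->
3. deliver 3→0:  nop
4. deliver 0→2:  <2:foll b4 ->
5. deliver 2→0:  <0:lead b4 ->
6. deliver 0→1:  <1:foll b4 ->
7. deliver 1→0:  nop
8. propose(0,'y'):  nop
9. deliver 0→3:  <3:foll b4 y>
10. deliver 3→0:  nop
11. deliver 0→1:  <1:foll b4 y>
12. deliver 1→0:  <0:lead b4 y>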